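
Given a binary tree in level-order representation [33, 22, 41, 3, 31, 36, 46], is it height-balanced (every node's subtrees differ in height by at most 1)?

Tree (level-order array): [33, 22, 41, 3, 31, 36, 46]
Definition: a tree is height-balanced if, at every node, |h(left) - h(right)| <= 1 (empty subtree has height -1).
Bottom-up per-node check:
  node 3: h_left=-1, h_right=-1, diff=0 [OK], height=0
  node 31: h_left=-1, h_right=-1, diff=0 [OK], height=0
  node 22: h_left=0, h_right=0, diff=0 [OK], height=1
  node 36: h_left=-1, h_right=-1, diff=0 [OK], height=0
  node 46: h_left=-1, h_right=-1, diff=0 [OK], height=0
  node 41: h_left=0, h_right=0, diff=0 [OK], height=1
  node 33: h_left=1, h_right=1, diff=0 [OK], height=2
All nodes satisfy the balance condition.
Result: Balanced


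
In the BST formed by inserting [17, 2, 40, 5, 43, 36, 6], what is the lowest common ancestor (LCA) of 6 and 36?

Tree insertion order: [17, 2, 40, 5, 43, 36, 6]
Tree (level-order array): [17, 2, 40, None, 5, 36, 43, None, 6]
In a BST, the LCA of p=6, q=36 is the first node v on the
root-to-leaf path with p <= v <= q (go left if both < v, right if both > v).
Walk from root:
  at 17: 6 <= 17 <= 36, this is the LCA
LCA = 17


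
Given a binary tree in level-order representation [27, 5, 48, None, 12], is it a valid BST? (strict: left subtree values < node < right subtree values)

Level-order array: [27, 5, 48, None, 12]
Validate using subtree bounds (lo, hi): at each node, require lo < value < hi,
then recurse left with hi=value and right with lo=value.
Preorder trace (stopping at first violation):
  at node 27 with bounds (-inf, +inf): OK
  at node 5 with bounds (-inf, 27): OK
  at node 12 with bounds (5, 27): OK
  at node 48 with bounds (27, +inf): OK
No violation found at any node.
Result: Valid BST


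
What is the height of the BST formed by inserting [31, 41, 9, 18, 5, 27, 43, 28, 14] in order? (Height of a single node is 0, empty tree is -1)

Insertion order: [31, 41, 9, 18, 5, 27, 43, 28, 14]
Tree (level-order array): [31, 9, 41, 5, 18, None, 43, None, None, 14, 27, None, None, None, None, None, 28]
Compute height bottom-up (empty subtree = -1):
  height(5) = 1 + max(-1, -1) = 0
  height(14) = 1 + max(-1, -1) = 0
  height(28) = 1 + max(-1, -1) = 0
  height(27) = 1 + max(-1, 0) = 1
  height(18) = 1 + max(0, 1) = 2
  height(9) = 1 + max(0, 2) = 3
  height(43) = 1 + max(-1, -1) = 0
  height(41) = 1 + max(-1, 0) = 1
  height(31) = 1 + max(3, 1) = 4
Height = 4


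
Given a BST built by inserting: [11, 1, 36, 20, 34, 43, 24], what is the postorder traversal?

Tree insertion order: [11, 1, 36, 20, 34, 43, 24]
Tree (level-order array): [11, 1, 36, None, None, 20, 43, None, 34, None, None, 24]
Postorder traversal: [1, 24, 34, 20, 43, 36, 11]


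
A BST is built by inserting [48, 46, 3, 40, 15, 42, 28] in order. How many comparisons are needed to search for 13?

Search path for 13: 48 -> 46 -> 3 -> 40 -> 15
Found: False
Comparisons: 5


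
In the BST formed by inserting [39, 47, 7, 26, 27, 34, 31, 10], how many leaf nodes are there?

Tree built from: [39, 47, 7, 26, 27, 34, 31, 10]
Tree (level-order array): [39, 7, 47, None, 26, None, None, 10, 27, None, None, None, 34, 31]
Rule: A leaf has 0 children.
Per-node child counts:
  node 39: 2 child(ren)
  node 7: 1 child(ren)
  node 26: 2 child(ren)
  node 10: 0 child(ren)
  node 27: 1 child(ren)
  node 34: 1 child(ren)
  node 31: 0 child(ren)
  node 47: 0 child(ren)
Matching nodes: [10, 31, 47]
Count of leaf nodes: 3


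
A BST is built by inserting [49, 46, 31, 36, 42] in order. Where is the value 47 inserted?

Starting tree (level order): [49, 46, None, 31, None, None, 36, None, 42]
Insertion path: 49 -> 46
Result: insert 47 as right child of 46
Final tree (level order): [49, 46, None, 31, 47, None, 36, None, None, None, 42]


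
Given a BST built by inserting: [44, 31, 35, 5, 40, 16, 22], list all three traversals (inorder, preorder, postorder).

Tree insertion order: [44, 31, 35, 5, 40, 16, 22]
Tree (level-order array): [44, 31, None, 5, 35, None, 16, None, 40, None, 22]
Inorder (L, root, R): [5, 16, 22, 31, 35, 40, 44]
Preorder (root, L, R): [44, 31, 5, 16, 22, 35, 40]
Postorder (L, R, root): [22, 16, 5, 40, 35, 31, 44]


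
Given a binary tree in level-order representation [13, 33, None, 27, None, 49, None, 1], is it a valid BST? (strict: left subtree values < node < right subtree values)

Level-order array: [13, 33, None, 27, None, 49, None, 1]
Validate using subtree bounds (lo, hi): at each node, require lo < value < hi,
then recurse left with hi=value and right with lo=value.
Preorder trace (stopping at first violation):
  at node 13 with bounds (-inf, +inf): OK
  at node 33 with bounds (-inf, 13): VIOLATION
Node 33 violates its bound: not (-inf < 33 < 13).
Result: Not a valid BST


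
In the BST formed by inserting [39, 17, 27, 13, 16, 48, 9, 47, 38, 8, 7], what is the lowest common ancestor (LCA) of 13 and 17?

Tree insertion order: [39, 17, 27, 13, 16, 48, 9, 47, 38, 8, 7]
Tree (level-order array): [39, 17, 48, 13, 27, 47, None, 9, 16, None, 38, None, None, 8, None, None, None, None, None, 7]
In a BST, the LCA of p=13, q=17 is the first node v on the
root-to-leaf path with p <= v <= q (go left if both < v, right if both > v).
Walk from root:
  at 39: both 13 and 17 < 39, go left
  at 17: 13 <= 17 <= 17, this is the LCA
LCA = 17


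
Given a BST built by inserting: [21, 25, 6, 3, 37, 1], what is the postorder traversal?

Tree insertion order: [21, 25, 6, 3, 37, 1]
Tree (level-order array): [21, 6, 25, 3, None, None, 37, 1]
Postorder traversal: [1, 3, 6, 37, 25, 21]


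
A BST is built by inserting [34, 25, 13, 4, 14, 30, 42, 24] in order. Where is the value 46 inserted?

Starting tree (level order): [34, 25, 42, 13, 30, None, None, 4, 14, None, None, None, None, None, 24]
Insertion path: 34 -> 42
Result: insert 46 as right child of 42
Final tree (level order): [34, 25, 42, 13, 30, None, 46, 4, 14, None, None, None, None, None, None, None, 24]


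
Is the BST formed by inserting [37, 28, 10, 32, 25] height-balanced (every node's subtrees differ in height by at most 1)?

Tree (level-order array): [37, 28, None, 10, 32, None, 25]
Definition: a tree is height-balanced if, at every node, |h(left) - h(right)| <= 1 (empty subtree has height -1).
Bottom-up per-node check:
  node 25: h_left=-1, h_right=-1, diff=0 [OK], height=0
  node 10: h_left=-1, h_right=0, diff=1 [OK], height=1
  node 32: h_left=-1, h_right=-1, diff=0 [OK], height=0
  node 28: h_left=1, h_right=0, diff=1 [OK], height=2
  node 37: h_left=2, h_right=-1, diff=3 [FAIL (|2--1|=3 > 1)], height=3
Node 37 violates the condition: |2 - -1| = 3 > 1.
Result: Not balanced


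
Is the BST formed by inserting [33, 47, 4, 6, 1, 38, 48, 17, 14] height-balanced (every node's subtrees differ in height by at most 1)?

Tree (level-order array): [33, 4, 47, 1, 6, 38, 48, None, None, None, 17, None, None, None, None, 14]
Definition: a tree is height-balanced if, at every node, |h(left) - h(right)| <= 1 (empty subtree has height -1).
Bottom-up per-node check:
  node 1: h_left=-1, h_right=-1, diff=0 [OK], height=0
  node 14: h_left=-1, h_right=-1, diff=0 [OK], height=0
  node 17: h_left=0, h_right=-1, diff=1 [OK], height=1
  node 6: h_left=-1, h_right=1, diff=2 [FAIL (|-1-1|=2 > 1)], height=2
  node 4: h_left=0, h_right=2, diff=2 [FAIL (|0-2|=2 > 1)], height=3
  node 38: h_left=-1, h_right=-1, diff=0 [OK], height=0
  node 48: h_left=-1, h_right=-1, diff=0 [OK], height=0
  node 47: h_left=0, h_right=0, diff=0 [OK], height=1
  node 33: h_left=3, h_right=1, diff=2 [FAIL (|3-1|=2 > 1)], height=4
Node 6 violates the condition: |-1 - 1| = 2 > 1.
Result: Not balanced


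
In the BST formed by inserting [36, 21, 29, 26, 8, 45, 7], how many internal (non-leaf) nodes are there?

Tree built from: [36, 21, 29, 26, 8, 45, 7]
Tree (level-order array): [36, 21, 45, 8, 29, None, None, 7, None, 26]
Rule: An internal node has at least one child.
Per-node child counts:
  node 36: 2 child(ren)
  node 21: 2 child(ren)
  node 8: 1 child(ren)
  node 7: 0 child(ren)
  node 29: 1 child(ren)
  node 26: 0 child(ren)
  node 45: 0 child(ren)
Matching nodes: [36, 21, 8, 29]
Count of internal (non-leaf) nodes: 4


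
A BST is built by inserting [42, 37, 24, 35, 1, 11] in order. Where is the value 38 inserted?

Starting tree (level order): [42, 37, None, 24, None, 1, 35, None, 11]
Insertion path: 42 -> 37
Result: insert 38 as right child of 37
Final tree (level order): [42, 37, None, 24, 38, 1, 35, None, None, None, 11]


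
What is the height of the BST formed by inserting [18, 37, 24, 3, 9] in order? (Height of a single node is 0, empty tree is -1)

Insertion order: [18, 37, 24, 3, 9]
Tree (level-order array): [18, 3, 37, None, 9, 24]
Compute height bottom-up (empty subtree = -1):
  height(9) = 1 + max(-1, -1) = 0
  height(3) = 1 + max(-1, 0) = 1
  height(24) = 1 + max(-1, -1) = 0
  height(37) = 1 + max(0, -1) = 1
  height(18) = 1 + max(1, 1) = 2
Height = 2


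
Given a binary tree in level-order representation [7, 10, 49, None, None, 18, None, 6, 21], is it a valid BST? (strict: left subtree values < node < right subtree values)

Level-order array: [7, 10, 49, None, None, 18, None, 6, 21]
Validate using subtree bounds (lo, hi): at each node, require lo < value < hi,
then recurse left with hi=value and right with lo=value.
Preorder trace (stopping at first violation):
  at node 7 with bounds (-inf, +inf): OK
  at node 10 with bounds (-inf, 7): VIOLATION
Node 10 violates its bound: not (-inf < 10 < 7).
Result: Not a valid BST


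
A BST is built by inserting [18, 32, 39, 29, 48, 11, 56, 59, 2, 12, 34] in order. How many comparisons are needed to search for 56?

Search path for 56: 18 -> 32 -> 39 -> 48 -> 56
Found: True
Comparisons: 5


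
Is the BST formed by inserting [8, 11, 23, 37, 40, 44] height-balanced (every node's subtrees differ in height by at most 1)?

Tree (level-order array): [8, None, 11, None, 23, None, 37, None, 40, None, 44]
Definition: a tree is height-balanced if, at every node, |h(left) - h(right)| <= 1 (empty subtree has height -1).
Bottom-up per-node check:
  node 44: h_left=-1, h_right=-1, diff=0 [OK], height=0
  node 40: h_left=-1, h_right=0, diff=1 [OK], height=1
  node 37: h_left=-1, h_right=1, diff=2 [FAIL (|-1-1|=2 > 1)], height=2
  node 23: h_left=-1, h_right=2, diff=3 [FAIL (|-1-2|=3 > 1)], height=3
  node 11: h_left=-1, h_right=3, diff=4 [FAIL (|-1-3|=4 > 1)], height=4
  node 8: h_left=-1, h_right=4, diff=5 [FAIL (|-1-4|=5 > 1)], height=5
Node 37 violates the condition: |-1 - 1| = 2 > 1.
Result: Not balanced


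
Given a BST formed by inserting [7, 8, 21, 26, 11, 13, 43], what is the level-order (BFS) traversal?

Tree insertion order: [7, 8, 21, 26, 11, 13, 43]
Tree (level-order array): [7, None, 8, None, 21, 11, 26, None, 13, None, 43]
BFS from the root, enqueuing left then right child of each popped node:
  queue [7] -> pop 7, enqueue [8], visited so far: [7]
  queue [8] -> pop 8, enqueue [21], visited so far: [7, 8]
  queue [21] -> pop 21, enqueue [11, 26], visited so far: [7, 8, 21]
  queue [11, 26] -> pop 11, enqueue [13], visited so far: [7, 8, 21, 11]
  queue [26, 13] -> pop 26, enqueue [43], visited so far: [7, 8, 21, 11, 26]
  queue [13, 43] -> pop 13, enqueue [none], visited so far: [7, 8, 21, 11, 26, 13]
  queue [43] -> pop 43, enqueue [none], visited so far: [7, 8, 21, 11, 26, 13, 43]
Result: [7, 8, 21, 11, 26, 13, 43]


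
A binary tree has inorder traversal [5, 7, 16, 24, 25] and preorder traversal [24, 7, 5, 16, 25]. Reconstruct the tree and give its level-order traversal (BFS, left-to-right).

Inorder:  [5, 7, 16, 24, 25]
Preorder: [24, 7, 5, 16, 25]
Algorithm: preorder visits root first, so consume preorder in order;
for each root, split the current inorder slice at that value into
left-subtree inorder and right-subtree inorder, then recurse.
Recursive splits:
  root=24; inorder splits into left=[5, 7, 16], right=[25]
  root=7; inorder splits into left=[5], right=[16]
  root=5; inorder splits into left=[], right=[]
  root=16; inorder splits into left=[], right=[]
  root=25; inorder splits into left=[], right=[]
Reconstructed level-order: [24, 7, 25, 5, 16]


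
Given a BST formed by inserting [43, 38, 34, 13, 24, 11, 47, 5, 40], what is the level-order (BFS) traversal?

Tree insertion order: [43, 38, 34, 13, 24, 11, 47, 5, 40]
Tree (level-order array): [43, 38, 47, 34, 40, None, None, 13, None, None, None, 11, 24, 5]
BFS from the root, enqueuing left then right child of each popped node:
  queue [43] -> pop 43, enqueue [38, 47], visited so far: [43]
  queue [38, 47] -> pop 38, enqueue [34, 40], visited so far: [43, 38]
  queue [47, 34, 40] -> pop 47, enqueue [none], visited so far: [43, 38, 47]
  queue [34, 40] -> pop 34, enqueue [13], visited so far: [43, 38, 47, 34]
  queue [40, 13] -> pop 40, enqueue [none], visited so far: [43, 38, 47, 34, 40]
  queue [13] -> pop 13, enqueue [11, 24], visited so far: [43, 38, 47, 34, 40, 13]
  queue [11, 24] -> pop 11, enqueue [5], visited so far: [43, 38, 47, 34, 40, 13, 11]
  queue [24, 5] -> pop 24, enqueue [none], visited so far: [43, 38, 47, 34, 40, 13, 11, 24]
  queue [5] -> pop 5, enqueue [none], visited so far: [43, 38, 47, 34, 40, 13, 11, 24, 5]
Result: [43, 38, 47, 34, 40, 13, 11, 24, 5]


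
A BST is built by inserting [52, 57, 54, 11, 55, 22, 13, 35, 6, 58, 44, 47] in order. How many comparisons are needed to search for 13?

Search path for 13: 52 -> 11 -> 22 -> 13
Found: True
Comparisons: 4


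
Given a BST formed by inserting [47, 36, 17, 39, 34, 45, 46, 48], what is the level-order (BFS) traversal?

Tree insertion order: [47, 36, 17, 39, 34, 45, 46, 48]
Tree (level-order array): [47, 36, 48, 17, 39, None, None, None, 34, None, 45, None, None, None, 46]
BFS from the root, enqueuing left then right child of each popped node:
  queue [47] -> pop 47, enqueue [36, 48], visited so far: [47]
  queue [36, 48] -> pop 36, enqueue [17, 39], visited so far: [47, 36]
  queue [48, 17, 39] -> pop 48, enqueue [none], visited so far: [47, 36, 48]
  queue [17, 39] -> pop 17, enqueue [34], visited so far: [47, 36, 48, 17]
  queue [39, 34] -> pop 39, enqueue [45], visited so far: [47, 36, 48, 17, 39]
  queue [34, 45] -> pop 34, enqueue [none], visited so far: [47, 36, 48, 17, 39, 34]
  queue [45] -> pop 45, enqueue [46], visited so far: [47, 36, 48, 17, 39, 34, 45]
  queue [46] -> pop 46, enqueue [none], visited so far: [47, 36, 48, 17, 39, 34, 45, 46]
Result: [47, 36, 48, 17, 39, 34, 45, 46]


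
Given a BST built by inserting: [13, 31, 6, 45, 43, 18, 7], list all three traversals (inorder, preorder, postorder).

Tree insertion order: [13, 31, 6, 45, 43, 18, 7]
Tree (level-order array): [13, 6, 31, None, 7, 18, 45, None, None, None, None, 43]
Inorder (L, root, R): [6, 7, 13, 18, 31, 43, 45]
Preorder (root, L, R): [13, 6, 7, 31, 18, 45, 43]
Postorder (L, R, root): [7, 6, 18, 43, 45, 31, 13]


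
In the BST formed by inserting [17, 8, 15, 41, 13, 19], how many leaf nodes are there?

Tree built from: [17, 8, 15, 41, 13, 19]
Tree (level-order array): [17, 8, 41, None, 15, 19, None, 13]
Rule: A leaf has 0 children.
Per-node child counts:
  node 17: 2 child(ren)
  node 8: 1 child(ren)
  node 15: 1 child(ren)
  node 13: 0 child(ren)
  node 41: 1 child(ren)
  node 19: 0 child(ren)
Matching nodes: [13, 19]
Count of leaf nodes: 2


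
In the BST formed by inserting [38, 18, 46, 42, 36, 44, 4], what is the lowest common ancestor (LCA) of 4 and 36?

Tree insertion order: [38, 18, 46, 42, 36, 44, 4]
Tree (level-order array): [38, 18, 46, 4, 36, 42, None, None, None, None, None, None, 44]
In a BST, the LCA of p=4, q=36 is the first node v on the
root-to-leaf path with p <= v <= q (go left if both < v, right if both > v).
Walk from root:
  at 38: both 4 and 36 < 38, go left
  at 18: 4 <= 18 <= 36, this is the LCA
LCA = 18


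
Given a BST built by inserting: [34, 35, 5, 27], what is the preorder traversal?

Tree insertion order: [34, 35, 5, 27]
Tree (level-order array): [34, 5, 35, None, 27]
Preorder traversal: [34, 5, 27, 35]


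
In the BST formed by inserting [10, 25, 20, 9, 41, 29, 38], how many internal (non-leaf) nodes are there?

Tree built from: [10, 25, 20, 9, 41, 29, 38]
Tree (level-order array): [10, 9, 25, None, None, 20, 41, None, None, 29, None, None, 38]
Rule: An internal node has at least one child.
Per-node child counts:
  node 10: 2 child(ren)
  node 9: 0 child(ren)
  node 25: 2 child(ren)
  node 20: 0 child(ren)
  node 41: 1 child(ren)
  node 29: 1 child(ren)
  node 38: 0 child(ren)
Matching nodes: [10, 25, 41, 29]
Count of internal (non-leaf) nodes: 4


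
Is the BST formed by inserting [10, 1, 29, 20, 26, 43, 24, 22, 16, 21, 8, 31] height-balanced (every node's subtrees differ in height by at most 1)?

Tree (level-order array): [10, 1, 29, None, 8, 20, 43, None, None, 16, 26, 31, None, None, None, 24, None, None, None, 22, None, 21]
Definition: a tree is height-balanced if, at every node, |h(left) - h(right)| <= 1 (empty subtree has height -1).
Bottom-up per-node check:
  node 8: h_left=-1, h_right=-1, diff=0 [OK], height=0
  node 1: h_left=-1, h_right=0, diff=1 [OK], height=1
  node 16: h_left=-1, h_right=-1, diff=0 [OK], height=0
  node 21: h_left=-1, h_right=-1, diff=0 [OK], height=0
  node 22: h_left=0, h_right=-1, diff=1 [OK], height=1
  node 24: h_left=1, h_right=-1, diff=2 [FAIL (|1--1|=2 > 1)], height=2
  node 26: h_left=2, h_right=-1, diff=3 [FAIL (|2--1|=3 > 1)], height=3
  node 20: h_left=0, h_right=3, diff=3 [FAIL (|0-3|=3 > 1)], height=4
  node 31: h_left=-1, h_right=-1, diff=0 [OK], height=0
  node 43: h_left=0, h_right=-1, diff=1 [OK], height=1
  node 29: h_left=4, h_right=1, diff=3 [FAIL (|4-1|=3 > 1)], height=5
  node 10: h_left=1, h_right=5, diff=4 [FAIL (|1-5|=4 > 1)], height=6
Node 24 violates the condition: |1 - -1| = 2 > 1.
Result: Not balanced


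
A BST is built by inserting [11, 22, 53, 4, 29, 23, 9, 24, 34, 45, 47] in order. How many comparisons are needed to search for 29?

Search path for 29: 11 -> 22 -> 53 -> 29
Found: True
Comparisons: 4


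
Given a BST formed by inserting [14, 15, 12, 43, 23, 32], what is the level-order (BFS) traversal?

Tree insertion order: [14, 15, 12, 43, 23, 32]
Tree (level-order array): [14, 12, 15, None, None, None, 43, 23, None, None, 32]
BFS from the root, enqueuing left then right child of each popped node:
  queue [14] -> pop 14, enqueue [12, 15], visited so far: [14]
  queue [12, 15] -> pop 12, enqueue [none], visited so far: [14, 12]
  queue [15] -> pop 15, enqueue [43], visited so far: [14, 12, 15]
  queue [43] -> pop 43, enqueue [23], visited so far: [14, 12, 15, 43]
  queue [23] -> pop 23, enqueue [32], visited so far: [14, 12, 15, 43, 23]
  queue [32] -> pop 32, enqueue [none], visited so far: [14, 12, 15, 43, 23, 32]
Result: [14, 12, 15, 43, 23, 32]


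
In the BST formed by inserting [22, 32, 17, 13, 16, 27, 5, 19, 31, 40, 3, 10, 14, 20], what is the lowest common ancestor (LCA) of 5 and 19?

Tree insertion order: [22, 32, 17, 13, 16, 27, 5, 19, 31, 40, 3, 10, 14, 20]
Tree (level-order array): [22, 17, 32, 13, 19, 27, 40, 5, 16, None, 20, None, 31, None, None, 3, 10, 14]
In a BST, the LCA of p=5, q=19 is the first node v on the
root-to-leaf path with p <= v <= q (go left if both < v, right if both > v).
Walk from root:
  at 22: both 5 and 19 < 22, go left
  at 17: 5 <= 17 <= 19, this is the LCA
LCA = 17


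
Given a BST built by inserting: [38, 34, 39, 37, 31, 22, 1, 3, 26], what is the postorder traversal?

Tree insertion order: [38, 34, 39, 37, 31, 22, 1, 3, 26]
Tree (level-order array): [38, 34, 39, 31, 37, None, None, 22, None, None, None, 1, 26, None, 3]
Postorder traversal: [3, 1, 26, 22, 31, 37, 34, 39, 38]


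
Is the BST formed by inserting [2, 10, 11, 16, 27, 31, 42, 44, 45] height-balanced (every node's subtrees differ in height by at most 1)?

Tree (level-order array): [2, None, 10, None, 11, None, 16, None, 27, None, 31, None, 42, None, 44, None, 45]
Definition: a tree is height-balanced if, at every node, |h(left) - h(right)| <= 1 (empty subtree has height -1).
Bottom-up per-node check:
  node 45: h_left=-1, h_right=-1, diff=0 [OK], height=0
  node 44: h_left=-1, h_right=0, diff=1 [OK], height=1
  node 42: h_left=-1, h_right=1, diff=2 [FAIL (|-1-1|=2 > 1)], height=2
  node 31: h_left=-1, h_right=2, diff=3 [FAIL (|-1-2|=3 > 1)], height=3
  node 27: h_left=-1, h_right=3, diff=4 [FAIL (|-1-3|=4 > 1)], height=4
  node 16: h_left=-1, h_right=4, diff=5 [FAIL (|-1-4|=5 > 1)], height=5
  node 11: h_left=-1, h_right=5, diff=6 [FAIL (|-1-5|=6 > 1)], height=6
  node 10: h_left=-1, h_right=6, diff=7 [FAIL (|-1-6|=7 > 1)], height=7
  node 2: h_left=-1, h_right=7, diff=8 [FAIL (|-1-7|=8 > 1)], height=8
Node 42 violates the condition: |-1 - 1| = 2 > 1.
Result: Not balanced


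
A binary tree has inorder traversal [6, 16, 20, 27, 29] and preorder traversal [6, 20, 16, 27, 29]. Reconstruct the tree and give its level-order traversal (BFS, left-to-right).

Inorder:  [6, 16, 20, 27, 29]
Preorder: [6, 20, 16, 27, 29]
Algorithm: preorder visits root first, so consume preorder in order;
for each root, split the current inorder slice at that value into
left-subtree inorder and right-subtree inorder, then recurse.
Recursive splits:
  root=6; inorder splits into left=[], right=[16, 20, 27, 29]
  root=20; inorder splits into left=[16], right=[27, 29]
  root=16; inorder splits into left=[], right=[]
  root=27; inorder splits into left=[], right=[29]
  root=29; inorder splits into left=[], right=[]
Reconstructed level-order: [6, 20, 16, 27, 29]


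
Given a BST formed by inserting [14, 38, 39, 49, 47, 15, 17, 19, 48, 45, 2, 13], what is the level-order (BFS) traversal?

Tree insertion order: [14, 38, 39, 49, 47, 15, 17, 19, 48, 45, 2, 13]
Tree (level-order array): [14, 2, 38, None, 13, 15, 39, None, None, None, 17, None, 49, None, 19, 47, None, None, None, 45, 48]
BFS from the root, enqueuing left then right child of each popped node:
  queue [14] -> pop 14, enqueue [2, 38], visited so far: [14]
  queue [2, 38] -> pop 2, enqueue [13], visited so far: [14, 2]
  queue [38, 13] -> pop 38, enqueue [15, 39], visited so far: [14, 2, 38]
  queue [13, 15, 39] -> pop 13, enqueue [none], visited so far: [14, 2, 38, 13]
  queue [15, 39] -> pop 15, enqueue [17], visited so far: [14, 2, 38, 13, 15]
  queue [39, 17] -> pop 39, enqueue [49], visited so far: [14, 2, 38, 13, 15, 39]
  queue [17, 49] -> pop 17, enqueue [19], visited so far: [14, 2, 38, 13, 15, 39, 17]
  queue [49, 19] -> pop 49, enqueue [47], visited so far: [14, 2, 38, 13, 15, 39, 17, 49]
  queue [19, 47] -> pop 19, enqueue [none], visited so far: [14, 2, 38, 13, 15, 39, 17, 49, 19]
  queue [47] -> pop 47, enqueue [45, 48], visited so far: [14, 2, 38, 13, 15, 39, 17, 49, 19, 47]
  queue [45, 48] -> pop 45, enqueue [none], visited so far: [14, 2, 38, 13, 15, 39, 17, 49, 19, 47, 45]
  queue [48] -> pop 48, enqueue [none], visited so far: [14, 2, 38, 13, 15, 39, 17, 49, 19, 47, 45, 48]
Result: [14, 2, 38, 13, 15, 39, 17, 49, 19, 47, 45, 48]


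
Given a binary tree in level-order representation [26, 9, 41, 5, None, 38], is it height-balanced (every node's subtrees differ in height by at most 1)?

Tree (level-order array): [26, 9, 41, 5, None, 38]
Definition: a tree is height-balanced if, at every node, |h(left) - h(right)| <= 1 (empty subtree has height -1).
Bottom-up per-node check:
  node 5: h_left=-1, h_right=-1, diff=0 [OK], height=0
  node 9: h_left=0, h_right=-1, diff=1 [OK], height=1
  node 38: h_left=-1, h_right=-1, diff=0 [OK], height=0
  node 41: h_left=0, h_right=-1, diff=1 [OK], height=1
  node 26: h_left=1, h_right=1, diff=0 [OK], height=2
All nodes satisfy the balance condition.
Result: Balanced


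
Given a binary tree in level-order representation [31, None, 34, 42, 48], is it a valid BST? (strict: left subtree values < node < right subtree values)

Level-order array: [31, None, 34, 42, 48]
Validate using subtree bounds (lo, hi): at each node, require lo < value < hi,
then recurse left with hi=value and right with lo=value.
Preorder trace (stopping at first violation):
  at node 31 with bounds (-inf, +inf): OK
  at node 34 with bounds (31, +inf): OK
  at node 42 with bounds (31, 34): VIOLATION
Node 42 violates its bound: not (31 < 42 < 34).
Result: Not a valid BST


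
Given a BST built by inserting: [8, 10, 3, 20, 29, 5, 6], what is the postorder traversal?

Tree insertion order: [8, 10, 3, 20, 29, 5, 6]
Tree (level-order array): [8, 3, 10, None, 5, None, 20, None, 6, None, 29]
Postorder traversal: [6, 5, 3, 29, 20, 10, 8]


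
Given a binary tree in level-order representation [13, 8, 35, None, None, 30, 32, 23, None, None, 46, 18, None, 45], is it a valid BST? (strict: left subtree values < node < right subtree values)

Level-order array: [13, 8, 35, None, None, 30, 32, 23, None, None, 46, 18, None, 45]
Validate using subtree bounds (lo, hi): at each node, require lo < value < hi,
then recurse left with hi=value and right with lo=value.
Preorder trace (stopping at first violation):
  at node 13 with bounds (-inf, +inf): OK
  at node 8 with bounds (-inf, 13): OK
  at node 35 with bounds (13, +inf): OK
  at node 30 with bounds (13, 35): OK
  at node 23 with bounds (13, 30): OK
  at node 18 with bounds (13, 23): OK
  at node 32 with bounds (35, +inf): VIOLATION
Node 32 violates its bound: not (35 < 32 < +inf).
Result: Not a valid BST


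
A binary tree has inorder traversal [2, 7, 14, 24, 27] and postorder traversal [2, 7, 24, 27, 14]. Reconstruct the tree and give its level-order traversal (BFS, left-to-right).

Inorder:   [2, 7, 14, 24, 27]
Postorder: [2, 7, 24, 27, 14]
Algorithm: postorder visits root last, so walk postorder right-to-left;
each value is the root of the current inorder slice — split it at that
value, recurse on the right subtree first, then the left.
Recursive splits:
  root=14; inorder splits into left=[2, 7], right=[24, 27]
  root=27; inorder splits into left=[24], right=[]
  root=24; inorder splits into left=[], right=[]
  root=7; inorder splits into left=[2], right=[]
  root=2; inorder splits into left=[], right=[]
Reconstructed level-order: [14, 7, 27, 2, 24]


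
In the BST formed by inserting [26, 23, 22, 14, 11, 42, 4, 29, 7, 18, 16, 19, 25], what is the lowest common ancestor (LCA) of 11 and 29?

Tree insertion order: [26, 23, 22, 14, 11, 42, 4, 29, 7, 18, 16, 19, 25]
Tree (level-order array): [26, 23, 42, 22, 25, 29, None, 14, None, None, None, None, None, 11, 18, 4, None, 16, 19, None, 7]
In a BST, the LCA of p=11, q=29 is the first node v on the
root-to-leaf path with p <= v <= q (go left if both < v, right if both > v).
Walk from root:
  at 26: 11 <= 26 <= 29, this is the LCA
LCA = 26


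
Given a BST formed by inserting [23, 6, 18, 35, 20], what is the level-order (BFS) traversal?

Tree insertion order: [23, 6, 18, 35, 20]
Tree (level-order array): [23, 6, 35, None, 18, None, None, None, 20]
BFS from the root, enqueuing left then right child of each popped node:
  queue [23] -> pop 23, enqueue [6, 35], visited so far: [23]
  queue [6, 35] -> pop 6, enqueue [18], visited so far: [23, 6]
  queue [35, 18] -> pop 35, enqueue [none], visited so far: [23, 6, 35]
  queue [18] -> pop 18, enqueue [20], visited so far: [23, 6, 35, 18]
  queue [20] -> pop 20, enqueue [none], visited so far: [23, 6, 35, 18, 20]
Result: [23, 6, 35, 18, 20]


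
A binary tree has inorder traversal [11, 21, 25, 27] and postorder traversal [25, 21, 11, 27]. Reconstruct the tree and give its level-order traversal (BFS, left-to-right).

Inorder:   [11, 21, 25, 27]
Postorder: [25, 21, 11, 27]
Algorithm: postorder visits root last, so walk postorder right-to-left;
each value is the root of the current inorder slice — split it at that
value, recurse on the right subtree first, then the left.
Recursive splits:
  root=27; inorder splits into left=[11, 21, 25], right=[]
  root=11; inorder splits into left=[], right=[21, 25]
  root=21; inorder splits into left=[], right=[25]
  root=25; inorder splits into left=[], right=[]
Reconstructed level-order: [27, 11, 21, 25]


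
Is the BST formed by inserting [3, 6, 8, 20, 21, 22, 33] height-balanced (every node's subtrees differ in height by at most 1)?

Tree (level-order array): [3, None, 6, None, 8, None, 20, None, 21, None, 22, None, 33]
Definition: a tree is height-balanced if, at every node, |h(left) - h(right)| <= 1 (empty subtree has height -1).
Bottom-up per-node check:
  node 33: h_left=-1, h_right=-1, diff=0 [OK], height=0
  node 22: h_left=-1, h_right=0, diff=1 [OK], height=1
  node 21: h_left=-1, h_right=1, diff=2 [FAIL (|-1-1|=2 > 1)], height=2
  node 20: h_left=-1, h_right=2, diff=3 [FAIL (|-1-2|=3 > 1)], height=3
  node 8: h_left=-1, h_right=3, diff=4 [FAIL (|-1-3|=4 > 1)], height=4
  node 6: h_left=-1, h_right=4, diff=5 [FAIL (|-1-4|=5 > 1)], height=5
  node 3: h_left=-1, h_right=5, diff=6 [FAIL (|-1-5|=6 > 1)], height=6
Node 21 violates the condition: |-1 - 1| = 2 > 1.
Result: Not balanced


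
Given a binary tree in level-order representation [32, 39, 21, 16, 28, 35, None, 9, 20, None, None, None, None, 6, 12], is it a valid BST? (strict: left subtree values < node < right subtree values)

Level-order array: [32, 39, 21, 16, 28, 35, None, 9, 20, None, None, None, None, 6, 12]
Validate using subtree bounds (lo, hi): at each node, require lo < value < hi,
then recurse left with hi=value and right with lo=value.
Preorder trace (stopping at first violation):
  at node 32 with bounds (-inf, +inf): OK
  at node 39 with bounds (-inf, 32): VIOLATION
Node 39 violates its bound: not (-inf < 39 < 32).
Result: Not a valid BST


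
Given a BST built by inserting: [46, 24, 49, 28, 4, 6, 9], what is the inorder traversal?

Tree insertion order: [46, 24, 49, 28, 4, 6, 9]
Tree (level-order array): [46, 24, 49, 4, 28, None, None, None, 6, None, None, None, 9]
Inorder traversal: [4, 6, 9, 24, 28, 46, 49]


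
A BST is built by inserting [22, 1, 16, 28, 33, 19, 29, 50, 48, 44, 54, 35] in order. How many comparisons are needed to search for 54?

Search path for 54: 22 -> 28 -> 33 -> 50 -> 54
Found: True
Comparisons: 5


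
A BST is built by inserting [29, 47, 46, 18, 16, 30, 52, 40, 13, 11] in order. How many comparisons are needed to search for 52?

Search path for 52: 29 -> 47 -> 52
Found: True
Comparisons: 3


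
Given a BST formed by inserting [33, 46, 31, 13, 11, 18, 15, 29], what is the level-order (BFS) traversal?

Tree insertion order: [33, 46, 31, 13, 11, 18, 15, 29]
Tree (level-order array): [33, 31, 46, 13, None, None, None, 11, 18, None, None, 15, 29]
BFS from the root, enqueuing left then right child of each popped node:
  queue [33] -> pop 33, enqueue [31, 46], visited so far: [33]
  queue [31, 46] -> pop 31, enqueue [13], visited so far: [33, 31]
  queue [46, 13] -> pop 46, enqueue [none], visited so far: [33, 31, 46]
  queue [13] -> pop 13, enqueue [11, 18], visited so far: [33, 31, 46, 13]
  queue [11, 18] -> pop 11, enqueue [none], visited so far: [33, 31, 46, 13, 11]
  queue [18] -> pop 18, enqueue [15, 29], visited so far: [33, 31, 46, 13, 11, 18]
  queue [15, 29] -> pop 15, enqueue [none], visited so far: [33, 31, 46, 13, 11, 18, 15]
  queue [29] -> pop 29, enqueue [none], visited so far: [33, 31, 46, 13, 11, 18, 15, 29]
Result: [33, 31, 46, 13, 11, 18, 15, 29]


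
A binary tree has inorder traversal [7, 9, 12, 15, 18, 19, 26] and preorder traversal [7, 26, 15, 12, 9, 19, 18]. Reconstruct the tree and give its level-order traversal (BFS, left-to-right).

Inorder:  [7, 9, 12, 15, 18, 19, 26]
Preorder: [7, 26, 15, 12, 9, 19, 18]
Algorithm: preorder visits root first, so consume preorder in order;
for each root, split the current inorder slice at that value into
left-subtree inorder and right-subtree inorder, then recurse.
Recursive splits:
  root=7; inorder splits into left=[], right=[9, 12, 15, 18, 19, 26]
  root=26; inorder splits into left=[9, 12, 15, 18, 19], right=[]
  root=15; inorder splits into left=[9, 12], right=[18, 19]
  root=12; inorder splits into left=[9], right=[]
  root=9; inorder splits into left=[], right=[]
  root=19; inorder splits into left=[18], right=[]
  root=18; inorder splits into left=[], right=[]
Reconstructed level-order: [7, 26, 15, 12, 19, 9, 18]


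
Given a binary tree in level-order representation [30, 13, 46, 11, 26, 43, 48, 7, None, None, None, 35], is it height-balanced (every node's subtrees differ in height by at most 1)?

Tree (level-order array): [30, 13, 46, 11, 26, 43, 48, 7, None, None, None, 35]
Definition: a tree is height-balanced if, at every node, |h(left) - h(right)| <= 1 (empty subtree has height -1).
Bottom-up per-node check:
  node 7: h_left=-1, h_right=-1, diff=0 [OK], height=0
  node 11: h_left=0, h_right=-1, diff=1 [OK], height=1
  node 26: h_left=-1, h_right=-1, diff=0 [OK], height=0
  node 13: h_left=1, h_right=0, diff=1 [OK], height=2
  node 35: h_left=-1, h_right=-1, diff=0 [OK], height=0
  node 43: h_left=0, h_right=-1, diff=1 [OK], height=1
  node 48: h_left=-1, h_right=-1, diff=0 [OK], height=0
  node 46: h_left=1, h_right=0, diff=1 [OK], height=2
  node 30: h_left=2, h_right=2, diff=0 [OK], height=3
All nodes satisfy the balance condition.
Result: Balanced


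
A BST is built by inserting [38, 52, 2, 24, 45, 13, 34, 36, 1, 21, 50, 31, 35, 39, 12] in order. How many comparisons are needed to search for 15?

Search path for 15: 38 -> 2 -> 24 -> 13 -> 21
Found: False
Comparisons: 5


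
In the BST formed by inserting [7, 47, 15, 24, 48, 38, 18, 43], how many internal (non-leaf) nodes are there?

Tree built from: [7, 47, 15, 24, 48, 38, 18, 43]
Tree (level-order array): [7, None, 47, 15, 48, None, 24, None, None, 18, 38, None, None, None, 43]
Rule: An internal node has at least one child.
Per-node child counts:
  node 7: 1 child(ren)
  node 47: 2 child(ren)
  node 15: 1 child(ren)
  node 24: 2 child(ren)
  node 18: 0 child(ren)
  node 38: 1 child(ren)
  node 43: 0 child(ren)
  node 48: 0 child(ren)
Matching nodes: [7, 47, 15, 24, 38]
Count of internal (non-leaf) nodes: 5


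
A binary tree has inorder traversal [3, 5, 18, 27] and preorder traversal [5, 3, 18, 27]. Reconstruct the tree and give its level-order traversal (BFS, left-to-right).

Inorder:  [3, 5, 18, 27]
Preorder: [5, 3, 18, 27]
Algorithm: preorder visits root first, so consume preorder in order;
for each root, split the current inorder slice at that value into
left-subtree inorder and right-subtree inorder, then recurse.
Recursive splits:
  root=5; inorder splits into left=[3], right=[18, 27]
  root=3; inorder splits into left=[], right=[]
  root=18; inorder splits into left=[], right=[27]
  root=27; inorder splits into left=[], right=[]
Reconstructed level-order: [5, 3, 18, 27]


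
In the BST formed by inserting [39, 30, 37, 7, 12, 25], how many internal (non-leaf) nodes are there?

Tree built from: [39, 30, 37, 7, 12, 25]
Tree (level-order array): [39, 30, None, 7, 37, None, 12, None, None, None, 25]
Rule: An internal node has at least one child.
Per-node child counts:
  node 39: 1 child(ren)
  node 30: 2 child(ren)
  node 7: 1 child(ren)
  node 12: 1 child(ren)
  node 25: 0 child(ren)
  node 37: 0 child(ren)
Matching nodes: [39, 30, 7, 12]
Count of internal (non-leaf) nodes: 4


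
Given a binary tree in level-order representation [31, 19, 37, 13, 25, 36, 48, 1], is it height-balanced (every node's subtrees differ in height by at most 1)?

Tree (level-order array): [31, 19, 37, 13, 25, 36, 48, 1]
Definition: a tree is height-balanced if, at every node, |h(left) - h(right)| <= 1 (empty subtree has height -1).
Bottom-up per-node check:
  node 1: h_left=-1, h_right=-1, diff=0 [OK], height=0
  node 13: h_left=0, h_right=-1, diff=1 [OK], height=1
  node 25: h_left=-1, h_right=-1, diff=0 [OK], height=0
  node 19: h_left=1, h_right=0, diff=1 [OK], height=2
  node 36: h_left=-1, h_right=-1, diff=0 [OK], height=0
  node 48: h_left=-1, h_right=-1, diff=0 [OK], height=0
  node 37: h_left=0, h_right=0, diff=0 [OK], height=1
  node 31: h_left=2, h_right=1, diff=1 [OK], height=3
All nodes satisfy the balance condition.
Result: Balanced


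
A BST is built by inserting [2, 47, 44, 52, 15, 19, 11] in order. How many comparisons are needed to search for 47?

Search path for 47: 2 -> 47
Found: True
Comparisons: 2


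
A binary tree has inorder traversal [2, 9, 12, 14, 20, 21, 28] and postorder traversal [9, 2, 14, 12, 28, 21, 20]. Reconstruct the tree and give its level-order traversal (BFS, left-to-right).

Inorder:   [2, 9, 12, 14, 20, 21, 28]
Postorder: [9, 2, 14, 12, 28, 21, 20]
Algorithm: postorder visits root last, so walk postorder right-to-left;
each value is the root of the current inorder slice — split it at that
value, recurse on the right subtree first, then the left.
Recursive splits:
  root=20; inorder splits into left=[2, 9, 12, 14], right=[21, 28]
  root=21; inorder splits into left=[], right=[28]
  root=28; inorder splits into left=[], right=[]
  root=12; inorder splits into left=[2, 9], right=[14]
  root=14; inorder splits into left=[], right=[]
  root=2; inorder splits into left=[], right=[9]
  root=9; inorder splits into left=[], right=[]
Reconstructed level-order: [20, 12, 21, 2, 14, 28, 9]


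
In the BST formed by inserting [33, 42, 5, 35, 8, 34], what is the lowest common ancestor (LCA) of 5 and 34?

Tree insertion order: [33, 42, 5, 35, 8, 34]
Tree (level-order array): [33, 5, 42, None, 8, 35, None, None, None, 34]
In a BST, the LCA of p=5, q=34 is the first node v on the
root-to-leaf path with p <= v <= q (go left if both < v, right if both > v).
Walk from root:
  at 33: 5 <= 33 <= 34, this is the LCA
LCA = 33


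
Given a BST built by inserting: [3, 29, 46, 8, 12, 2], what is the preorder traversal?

Tree insertion order: [3, 29, 46, 8, 12, 2]
Tree (level-order array): [3, 2, 29, None, None, 8, 46, None, 12]
Preorder traversal: [3, 2, 29, 8, 12, 46]


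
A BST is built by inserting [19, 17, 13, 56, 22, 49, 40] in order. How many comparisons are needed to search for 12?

Search path for 12: 19 -> 17 -> 13
Found: False
Comparisons: 3


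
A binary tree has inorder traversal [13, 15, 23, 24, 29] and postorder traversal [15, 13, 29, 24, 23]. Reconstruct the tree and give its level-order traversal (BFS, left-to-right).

Inorder:   [13, 15, 23, 24, 29]
Postorder: [15, 13, 29, 24, 23]
Algorithm: postorder visits root last, so walk postorder right-to-left;
each value is the root of the current inorder slice — split it at that
value, recurse on the right subtree first, then the left.
Recursive splits:
  root=23; inorder splits into left=[13, 15], right=[24, 29]
  root=24; inorder splits into left=[], right=[29]
  root=29; inorder splits into left=[], right=[]
  root=13; inorder splits into left=[], right=[15]
  root=15; inorder splits into left=[], right=[]
Reconstructed level-order: [23, 13, 24, 15, 29]


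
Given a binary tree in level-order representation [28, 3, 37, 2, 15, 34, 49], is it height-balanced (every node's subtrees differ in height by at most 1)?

Tree (level-order array): [28, 3, 37, 2, 15, 34, 49]
Definition: a tree is height-balanced if, at every node, |h(left) - h(right)| <= 1 (empty subtree has height -1).
Bottom-up per-node check:
  node 2: h_left=-1, h_right=-1, diff=0 [OK], height=0
  node 15: h_left=-1, h_right=-1, diff=0 [OK], height=0
  node 3: h_left=0, h_right=0, diff=0 [OK], height=1
  node 34: h_left=-1, h_right=-1, diff=0 [OK], height=0
  node 49: h_left=-1, h_right=-1, diff=0 [OK], height=0
  node 37: h_left=0, h_right=0, diff=0 [OK], height=1
  node 28: h_left=1, h_right=1, diff=0 [OK], height=2
All nodes satisfy the balance condition.
Result: Balanced


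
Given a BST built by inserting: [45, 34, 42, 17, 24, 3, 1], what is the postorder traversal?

Tree insertion order: [45, 34, 42, 17, 24, 3, 1]
Tree (level-order array): [45, 34, None, 17, 42, 3, 24, None, None, 1]
Postorder traversal: [1, 3, 24, 17, 42, 34, 45]


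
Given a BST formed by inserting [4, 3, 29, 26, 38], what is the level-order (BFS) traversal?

Tree insertion order: [4, 3, 29, 26, 38]
Tree (level-order array): [4, 3, 29, None, None, 26, 38]
BFS from the root, enqueuing left then right child of each popped node:
  queue [4] -> pop 4, enqueue [3, 29], visited so far: [4]
  queue [3, 29] -> pop 3, enqueue [none], visited so far: [4, 3]
  queue [29] -> pop 29, enqueue [26, 38], visited so far: [4, 3, 29]
  queue [26, 38] -> pop 26, enqueue [none], visited so far: [4, 3, 29, 26]
  queue [38] -> pop 38, enqueue [none], visited so far: [4, 3, 29, 26, 38]
Result: [4, 3, 29, 26, 38]
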